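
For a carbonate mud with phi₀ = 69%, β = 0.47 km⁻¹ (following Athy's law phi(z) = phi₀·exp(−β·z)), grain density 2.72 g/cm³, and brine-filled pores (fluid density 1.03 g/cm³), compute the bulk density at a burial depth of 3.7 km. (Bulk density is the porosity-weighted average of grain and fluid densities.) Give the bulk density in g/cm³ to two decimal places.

Porosity at depth: phi = 0.69·exp(−0.47×3.7) = 0.69×0.1757 = 0.1212
Bulk density: ρ_b = (1−phi)ρ_g + phi·ρ_f = 0.8788×2.72 + 0.1212×1.03
       = 2.390 + 0.125 = 2.515 g/cm³

2.52 g/cm³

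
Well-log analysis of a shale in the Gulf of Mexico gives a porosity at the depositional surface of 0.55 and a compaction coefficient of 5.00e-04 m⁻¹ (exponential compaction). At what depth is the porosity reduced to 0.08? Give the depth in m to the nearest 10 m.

3860 m

Working in km (1 km = 1000 m; c in km⁻¹ = c in m⁻¹ × 1000):
Invert Athy's law: z = ln(φ₀/φ) / c
z = ln(0.55/0.08) / 0.5 = ln(6.875) / 0.5 = 1.9279 / 0.5 = 3.856 km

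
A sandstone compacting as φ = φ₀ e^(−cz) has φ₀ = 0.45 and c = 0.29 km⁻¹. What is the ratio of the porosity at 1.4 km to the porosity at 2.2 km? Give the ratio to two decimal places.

1.26

φ(z₁)/φ(z₂) = e^(−c·z₁)/e^(−c·z₂) = e^{c(z₂−z₁)}
= exp(0.29 × 0.8) = exp(0.232) = 1.2611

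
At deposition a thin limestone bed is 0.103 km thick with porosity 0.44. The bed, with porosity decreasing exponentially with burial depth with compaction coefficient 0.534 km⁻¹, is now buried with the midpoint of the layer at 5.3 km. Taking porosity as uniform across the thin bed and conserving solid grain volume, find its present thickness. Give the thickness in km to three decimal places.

0.059 km

Porosity at 5.3 km: phi = 0.44·exp(−0.534×5.3) = 0.0260
Solid-volume conservation: h(1−phi) = h₀(1−phi₀) ⇒ h = h₀·(1−phi₀)/(1−phi)
h = 0.103 × (1 − 0.44)/(1 − 0.0260) = 0.103 × 0.5749 = 0.0592 km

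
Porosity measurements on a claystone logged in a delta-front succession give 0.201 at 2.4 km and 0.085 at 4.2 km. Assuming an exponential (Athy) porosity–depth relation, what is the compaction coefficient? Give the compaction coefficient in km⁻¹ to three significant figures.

0.478 km⁻¹

Athy: φ(z) = φ₀ e^(−βz) ⇒ φ₁/φ₂ = e^{β(z₂−z₁)} ⇒ β = ln(φ₁/φ₂)/(z₂−z₁)
β = ln(0.201/0.085) / (4.2 − 2.4) = ln(2.365) / 1.8 = 0.8607 / 1.8 = 0.4781 km⁻¹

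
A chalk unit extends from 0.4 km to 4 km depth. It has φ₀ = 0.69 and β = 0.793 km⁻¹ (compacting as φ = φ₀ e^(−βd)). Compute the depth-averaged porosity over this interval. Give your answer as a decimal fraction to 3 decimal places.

⟨φ⟩ = (1/(d₂−d₁)) ∫ φ₀ e^(−βd) dd = φ₀·(e^(−β·d₁) − e^(−β·d₂)) / (β·(d₂−d₁))
e^(−0.793×0.4) = 0.7282; e^(−0.793×4) = 0.0419
⟨φ⟩ = 0.69 × (0.7282 − 0.0419) / (0.793 × 3.6) = 0.69 × 0.2404 = 0.1659

0.166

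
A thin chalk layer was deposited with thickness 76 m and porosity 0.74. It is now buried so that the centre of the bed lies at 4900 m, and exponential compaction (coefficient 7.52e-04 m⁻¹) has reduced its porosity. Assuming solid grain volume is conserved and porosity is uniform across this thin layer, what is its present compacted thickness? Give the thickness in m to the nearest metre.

20 m

Working in km (1 km = 1000 m; β in km⁻¹ = β in m⁻¹ × 1000):
Porosity at 4.9 km: φ = 0.74·exp(−0.752×4.9) = 0.0186
Solid-volume conservation: h(1−φ) = h₀(1−φ₀) ⇒ h = h₀·(1−φ₀)/(1−φ)
h = 0.076 × (1 − 0.74)/(1 − 0.0186) = 0.076 × 0.2649 = 0.0201 km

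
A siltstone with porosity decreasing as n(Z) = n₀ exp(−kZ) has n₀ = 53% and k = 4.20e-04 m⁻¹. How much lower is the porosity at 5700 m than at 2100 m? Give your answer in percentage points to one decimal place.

Working in km (1 km = 1000 m; k in km⁻¹ = k in m⁻¹ × 1000):
n(2.1) = 0.53·e^(−0.42×2.1) = 0.2194
n(5.7) = 0.53·e^(−0.42×5.7) = 0.0484
Δn = 0.2194 − 0.0484 = 0.1710

17.1 percentage points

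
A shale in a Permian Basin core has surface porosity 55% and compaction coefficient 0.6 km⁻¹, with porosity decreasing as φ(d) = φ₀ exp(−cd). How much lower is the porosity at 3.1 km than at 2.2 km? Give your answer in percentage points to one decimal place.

6.1 percentage points

φ(2.2) = 0.55·e^(−0.6×2.2) = 0.1469
φ(3.1) = 0.55·e^(−0.6×3.1) = 0.0856
Δφ = 0.1469 − 0.0856 = 0.0613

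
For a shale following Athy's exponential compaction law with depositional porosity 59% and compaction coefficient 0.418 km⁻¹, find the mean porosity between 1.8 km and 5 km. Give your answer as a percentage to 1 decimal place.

15.3%

⟨n⟩ = (1/(Z₂−Z₁)) ∫ n₀ e^(−βZ) dZ = n₀·(e^(−β·Z₁) − e^(−β·Z₂)) / (β·(Z₂−Z₁))
e^(−0.418×1.8) = 0.4712; e^(−0.418×5) = 0.1237
⟨n⟩ = 0.59 × (0.4712 − 0.1237) / (0.418 × 3.2) = 0.59 × 0.2598 = 0.1533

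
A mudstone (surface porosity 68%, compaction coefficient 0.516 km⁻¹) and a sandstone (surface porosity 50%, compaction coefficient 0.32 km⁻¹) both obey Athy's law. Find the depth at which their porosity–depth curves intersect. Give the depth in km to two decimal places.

1.57 km

Set phi₀ₐ e^(−cₐd) = phi₀ᵦ e^(−cᵦd) ⇒ ln(phi₀ₐ/phi₀ᵦ) = (cₐ − cᵦ)·d
d = ln(0.68/0.5) / (0.516 − 0.32) = 0.3075 / 0.196 = 1.569 km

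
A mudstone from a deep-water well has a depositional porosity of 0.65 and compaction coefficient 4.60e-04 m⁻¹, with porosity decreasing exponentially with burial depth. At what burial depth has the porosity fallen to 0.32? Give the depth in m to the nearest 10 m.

1540 m

Working in km (1 km = 1000 m; β in km⁻¹ = β in m⁻¹ × 1000):
Invert Athy's law: d = ln(phi₀/phi) / β
d = ln(0.65/0.32) / 0.46 = ln(2.031) / 0.46 = 0.7087 / 0.46 = 1.541 km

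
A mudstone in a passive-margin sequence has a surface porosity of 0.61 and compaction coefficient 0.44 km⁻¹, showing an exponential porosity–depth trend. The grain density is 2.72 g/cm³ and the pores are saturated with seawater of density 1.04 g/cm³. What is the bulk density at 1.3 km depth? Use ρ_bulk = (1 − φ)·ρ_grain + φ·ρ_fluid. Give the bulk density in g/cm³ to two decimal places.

Porosity at depth: n = 0.61·exp(−0.44×1.3) = 0.61×0.5644 = 0.3443
Bulk density: ρ_b = (1−n)ρ_g + n·ρ_f = 0.6557×2.72 + 0.3443×1.04
       = 1.784 + 0.358 = 2.142 g/cm³

2.14 g/cm³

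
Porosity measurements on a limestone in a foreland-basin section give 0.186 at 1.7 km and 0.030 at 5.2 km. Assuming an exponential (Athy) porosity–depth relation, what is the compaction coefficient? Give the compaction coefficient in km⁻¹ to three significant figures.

Athy: φ(d) = φ₀ e^(−kd) ⇒ φ₁/φ₂ = e^{k(d₂−d₁)} ⇒ k = ln(φ₁/φ₂)/(d₂−d₁)
k = ln(0.186/0.03) / (5.2 − 1.7) = ln(6.2) / 3.5 = 1.8245 / 3.5 = 0.5213 km⁻¹

0.521 km⁻¹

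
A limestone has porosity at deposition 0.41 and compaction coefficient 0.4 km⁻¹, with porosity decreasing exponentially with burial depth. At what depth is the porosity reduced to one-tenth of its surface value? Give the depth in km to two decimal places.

n/n₀ = 1/10 ⇒ exp(−c·Z) = 1/10 ⇒ Z = ln(10) / c
Z = 2.3026 / 0.4 = 5.756 km

5.76 km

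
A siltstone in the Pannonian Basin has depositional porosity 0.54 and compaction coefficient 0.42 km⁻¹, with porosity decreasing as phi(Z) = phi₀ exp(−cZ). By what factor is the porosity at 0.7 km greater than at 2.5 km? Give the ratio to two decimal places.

2.13

phi(Z₁)/phi(Z₂) = e^(−c·Z₁)/e^(−c·Z₂) = e^{c(Z₂−Z₁)}
= exp(0.42 × 1.8) = exp(0.756) = 2.1297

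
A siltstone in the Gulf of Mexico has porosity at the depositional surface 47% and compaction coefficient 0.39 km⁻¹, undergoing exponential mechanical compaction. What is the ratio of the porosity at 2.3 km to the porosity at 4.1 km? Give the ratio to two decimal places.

φ(Z₁)/φ(Z₂) = e^(−k·Z₁)/e^(−k·Z₂) = e^{k(Z₂−Z₁)}
= exp(0.39 × 1.8) = exp(0.702) = 2.0178

2.02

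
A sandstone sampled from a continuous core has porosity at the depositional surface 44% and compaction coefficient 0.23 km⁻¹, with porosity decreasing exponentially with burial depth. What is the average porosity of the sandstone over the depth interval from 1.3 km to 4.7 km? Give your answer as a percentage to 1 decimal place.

⟨n⟩ = (1/(z₂−z₁)) ∫ n₀ e^(−kz) dz = n₀·(e^(−k·z₁) − e^(−k·z₂)) / (k·(z₂−z₁))
e^(−0.23×1.3) = 0.7416; e^(−0.23×4.7) = 0.3393
⟨n⟩ = 0.44 × (0.7416 − 0.3393) / (0.23 × 3.4) = 0.44 × 0.5145 = 0.2264

22.6%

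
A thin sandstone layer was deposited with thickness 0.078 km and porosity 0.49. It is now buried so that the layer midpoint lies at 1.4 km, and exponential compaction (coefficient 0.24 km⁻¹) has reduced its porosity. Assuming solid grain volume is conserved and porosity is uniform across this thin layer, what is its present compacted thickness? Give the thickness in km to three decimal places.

Porosity at 1.4 km: phi = 0.49·exp(−0.24×1.4) = 0.3502
Solid-volume conservation: h(1−phi) = h₀(1−phi₀) ⇒ h = h₀·(1−phi₀)/(1−phi)
h = 0.078 × (1 − 0.49)/(1 − 0.3502) = 0.078 × 0.7848 = 0.0612 km

0.061 km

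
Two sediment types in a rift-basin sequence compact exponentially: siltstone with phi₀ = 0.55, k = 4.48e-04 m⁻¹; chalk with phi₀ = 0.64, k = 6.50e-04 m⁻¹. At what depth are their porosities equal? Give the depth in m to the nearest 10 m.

Working in km (1 km = 1000 m; k in km⁻¹ = k in m⁻¹ × 1000):
Set phi₀ₐ e^(−kₐZ) = phi₀ᵦ e^(−kᵦZ) ⇒ ln(phi₀ₐ/phi₀ᵦ) = (kₐ − kᵦ)·Z
Z = ln(0.55/0.64) / (0.448 − 0.65) = -0.1515 / -0.202 = 0.750 km

750 m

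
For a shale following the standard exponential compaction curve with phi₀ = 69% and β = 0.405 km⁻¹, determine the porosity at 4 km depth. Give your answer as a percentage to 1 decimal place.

13.7%

phi = phi₀·exp(−β·d) = 0.69 × exp(−0.405 × 4) = 0.69 × exp(−1.62)
  = 0.69 × 0.1979 = 0.1366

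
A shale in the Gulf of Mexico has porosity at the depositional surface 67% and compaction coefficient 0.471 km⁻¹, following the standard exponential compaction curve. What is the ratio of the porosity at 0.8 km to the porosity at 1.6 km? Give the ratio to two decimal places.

1.46

phi(d₁)/phi(d₂) = e^(−c·d₁)/e^(−c·d₂) = e^{c(d₂−d₁)}
= exp(0.471 × 0.8) = exp(0.3768) = 1.4576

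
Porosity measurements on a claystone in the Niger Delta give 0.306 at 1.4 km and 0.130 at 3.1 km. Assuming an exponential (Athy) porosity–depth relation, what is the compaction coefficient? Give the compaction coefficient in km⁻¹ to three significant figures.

Athy: n(z) = n₀ e^(−cz) ⇒ n₁/n₂ = e^{c(z₂−z₁)} ⇒ c = ln(n₁/n₂)/(z₂−z₁)
c = ln(0.306/0.13) / (3.1 − 1.4) = ln(2.354) / 1.7 = 0.8561 / 1.7 = 0.5036 km⁻¹

0.504 km⁻¹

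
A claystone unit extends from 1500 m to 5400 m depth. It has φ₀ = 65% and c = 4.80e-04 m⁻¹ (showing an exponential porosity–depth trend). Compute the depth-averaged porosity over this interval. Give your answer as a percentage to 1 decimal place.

14.3%

Working in km (1 km = 1000 m; c in km⁻¹ = c in m⁻¹ × 1000):
⟨φ⟩ = (1/(z₂−z₁)) ∫ φ₀ e^(−cz) dz = φ₀·(e^(−c·z₁) − e^(−c·z₂)) / (c·(z₂−z₁))
e^(−0.48×1.5) = 0.4868; e^(−0.48×5.4) = 0.0749
⟨φ⟩ = 0.65 × (0.4868 − 0.0749) / (0.48 × 3.9) = 0.65 × 0.2200 = 0.1430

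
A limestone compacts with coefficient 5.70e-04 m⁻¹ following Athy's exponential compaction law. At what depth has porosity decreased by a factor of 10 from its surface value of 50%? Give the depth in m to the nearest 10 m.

4040 m

Working in km (1 km = 1000 m; c in km⁻¹ = c in m⁻¹ × 1000):
phi/phi₀ = 1/10 ⇒ exp(−c·z) = 1/10 ⇒ z = ln(10) / c
z = 2.3026 / 0.57 = 4.040 km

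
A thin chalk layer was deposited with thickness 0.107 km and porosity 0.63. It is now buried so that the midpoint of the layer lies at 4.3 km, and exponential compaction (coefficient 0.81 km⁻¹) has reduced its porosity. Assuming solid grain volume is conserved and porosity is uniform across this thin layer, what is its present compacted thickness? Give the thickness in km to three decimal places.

Porosity at 4.3 km: φ = 0.63·exp(−0.81×4.3) = 0.0194
Solid-volume conservation: h(1−φ) = h₀(1−φ₀) ⇒ h = h₀·(1−φ₀)/(1−φ)
h = 0.107 × (1 − 0.63)/(1 − 0.0194) = 0.107 × 0.3773 = 0.0404 km

0.040 km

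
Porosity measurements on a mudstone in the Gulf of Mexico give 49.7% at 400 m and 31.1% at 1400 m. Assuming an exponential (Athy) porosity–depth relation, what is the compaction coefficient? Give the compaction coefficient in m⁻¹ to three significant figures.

Working in km (1 km = 1000 m; β in km⁻¹ = β in m⁻¹ × 1000):
Athy: φ(z) = φ₀ e^(−βz) ⇒ φ₁/φ₂ = e^{β(z₂−z₁)} ⇒ β = ln(φ₁/φ₂)/(z₂−z₁)
β = ln(0.497/0.311) / (1.4 − 0.4) = ln(1.598) / 1 = 0.4688 / 1 = 0.4688 km⁻¹

0.000469 m⁻¹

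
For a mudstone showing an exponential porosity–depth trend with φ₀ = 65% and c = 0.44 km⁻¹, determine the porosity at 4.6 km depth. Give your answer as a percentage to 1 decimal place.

φ = φ₀·exp(−c·d) = 0.65 × exp(−0.44 × 4.6) = 0.65 × exp(−2.024)
  = 0.65 × 0.1321 = 0.0859

8.6%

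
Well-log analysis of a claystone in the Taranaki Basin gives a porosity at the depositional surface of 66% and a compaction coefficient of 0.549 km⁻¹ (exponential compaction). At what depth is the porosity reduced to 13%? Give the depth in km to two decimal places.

2.96 km

Invert Athy's law: d = ln(n₀/n) / c
d = ln(0.66/0.13) / 0.549 = ln(5.077) / 0.549 = 1.6247 / 0.549 = 2.959 km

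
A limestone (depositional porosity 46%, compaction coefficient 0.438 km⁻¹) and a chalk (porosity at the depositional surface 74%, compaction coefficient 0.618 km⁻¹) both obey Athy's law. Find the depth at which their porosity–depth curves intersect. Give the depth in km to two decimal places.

2.64 km

Set φ₀ₐ e^(−βₐd) = φ₀ᵦ e^(−βᵦd) ⇒ ln(φ₀ₐ/φ₀ᵦ) = (βₐ − βᵦ)·d
d = ln(0.46/0.74) / (0.438 − 0.618) = -0.4754 / -0.18 = 2.641 km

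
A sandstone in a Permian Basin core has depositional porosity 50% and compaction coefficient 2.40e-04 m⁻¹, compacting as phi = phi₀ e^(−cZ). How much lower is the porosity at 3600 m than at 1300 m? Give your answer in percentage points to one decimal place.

15.5 percentage points

Working in km (1 km = 1000 m; c in km⁻¹ = c in m⁻¹ × 1000):
phi(1.3) = 0.5·e^(−0.24×1.3) = 0.3660
phi(3.6) = 0.5·e^(−0.24×3.6) = 0.2107
Δphi = 0.3660 − 0.2107 = 0.1553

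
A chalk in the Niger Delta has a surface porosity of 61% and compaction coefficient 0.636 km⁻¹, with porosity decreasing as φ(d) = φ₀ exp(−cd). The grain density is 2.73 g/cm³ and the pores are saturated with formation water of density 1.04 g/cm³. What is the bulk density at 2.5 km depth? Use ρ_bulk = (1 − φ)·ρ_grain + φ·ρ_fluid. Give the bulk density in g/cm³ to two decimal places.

Porosity at depth: φ = 0.61·exp(−0.636×2.5) = 0.61×0.2039 = 0.1244
Bulk density: ρ_b = (1−φ)ρ_g + φ·ρ_f = 0.8756×2.73 + 0.1244×1.04
       = 2.390 + 0.129 = 2.520 g/cm³

2.52 g/cm³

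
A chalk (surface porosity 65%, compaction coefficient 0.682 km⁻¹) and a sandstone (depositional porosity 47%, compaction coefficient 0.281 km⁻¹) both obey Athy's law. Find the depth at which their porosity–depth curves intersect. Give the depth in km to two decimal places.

0.81 km

Set n₀ₐ e^(−kₐd) = n₀ᵦ e^(−kᵦd) ⇒ ln(n₀ₐ/n₀ᵦ) = (kₐ − kᵦ)·d
d = ln(0.65/0.47) / (0.682 − 0.281) = 0.3242 / 0.401 = 0.809 km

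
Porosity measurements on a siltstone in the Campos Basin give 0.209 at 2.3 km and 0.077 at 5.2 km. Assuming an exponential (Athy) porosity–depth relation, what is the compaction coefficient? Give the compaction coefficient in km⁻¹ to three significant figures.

0.344 km⁻¹

Athy: φ(z) = φ₀ e^(−kz) ⇒ φ₁/φ₂ = e^{k(z₂−z₁)} ⇒ k = ln(φ₁/φ₂)/(z₂−z₁)
k = ln(0.209/0.077) / (5.2 − 2.3) = ln(2.714) / 2.9 = 0.9985 / 2.9 = 0.3443 km⁻¹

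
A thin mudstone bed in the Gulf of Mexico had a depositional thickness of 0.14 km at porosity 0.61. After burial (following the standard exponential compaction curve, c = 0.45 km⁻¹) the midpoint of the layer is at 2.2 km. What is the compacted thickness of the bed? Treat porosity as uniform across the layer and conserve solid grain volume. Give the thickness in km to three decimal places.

Porosity at 2.2 km: n = 0.61·exp(−0.45×2.2) = 0.2267
Solid-volume conservation: h(1−n) = h₀(1−n₀) ⇒ h = h₀·(1−n₀)/(1−n)
h = 0.14 × (1 − 0.61)/(1 − 0.2267) = 0.14 × 0.5043 = 0.0706 km

0.071 km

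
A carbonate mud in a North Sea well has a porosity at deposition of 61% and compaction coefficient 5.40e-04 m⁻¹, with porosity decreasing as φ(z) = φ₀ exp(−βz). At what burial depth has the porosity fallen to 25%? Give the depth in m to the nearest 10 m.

Working in km (1 km = 1000 m; β in km⁻¹ = β in m⁻¹ × 1000):
Invert Athy's law: z = ln(φ₀/φ) / β
z = ln(0.61/0.25) / 0.54 = ln(2.44) / 0.54 = 0.8920 / 0.54 = 1.652 km

1650 m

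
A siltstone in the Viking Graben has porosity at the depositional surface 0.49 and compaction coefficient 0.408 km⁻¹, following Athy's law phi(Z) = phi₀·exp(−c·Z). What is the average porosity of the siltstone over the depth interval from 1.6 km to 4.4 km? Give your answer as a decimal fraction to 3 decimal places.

0.152

⟨phi⟩ = (1/(Z₂−Z₁)) ∫ phi₀ e^(−cZ) dZ = phi₀·(e^(−c·Z₁) − e^(−c·Z₂)) / (c·(Z₂−Z₁))
e^(−0.408×1.6) = 0.5206; e^(−0.408×4.4) = 0.1661
⟨phi⟩ = 0.49 × (0.5206 − 0.1661) / (0.408 × 2.8) = 0.49 × 0.3103 = 0.1520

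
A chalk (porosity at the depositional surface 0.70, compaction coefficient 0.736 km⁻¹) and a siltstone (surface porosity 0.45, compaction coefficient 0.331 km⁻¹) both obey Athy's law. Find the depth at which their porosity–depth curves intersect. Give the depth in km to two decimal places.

1.09 km

Set phi₀ₐ e^(−kₐZ) = phi₀ᵦ e^(−kᵦZ) ⇒ ln(phi₀ₐ/phi₀ᵦ) = (kₐ − kᵦ)·Z
Z = ln(0.7/0.45) / (0.736 − 0.331) = 0.4418 / 0.405 = 1.091 km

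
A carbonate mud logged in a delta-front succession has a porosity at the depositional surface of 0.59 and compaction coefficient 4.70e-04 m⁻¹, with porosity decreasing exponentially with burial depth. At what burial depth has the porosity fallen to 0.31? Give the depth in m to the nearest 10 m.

1370 m

Working in km (1 km = 1000 m; β in km⁻¹ = β in m⁻¹ × 1000):
Invert Athy's law: z = ln(phi₀/phi) / β
z = ln(0.59/0.31) / 0.47 = ln(1.903) / 0.47 = 0.6436 / 0.47 = 1.369 km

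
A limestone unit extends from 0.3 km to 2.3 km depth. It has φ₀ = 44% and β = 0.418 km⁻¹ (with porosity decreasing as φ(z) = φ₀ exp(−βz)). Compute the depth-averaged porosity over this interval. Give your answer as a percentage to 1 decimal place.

26.3%

⟨φ⟩ = (1/(z₂−z₁)) ∫ φ₀ e^(−βz) dz = φ₀·(e^(−β·z₁) − e^(−β·z₂)) / (β·(z₂−z₁))
e^(−0.418×0.3) = 0.8821; e^(−0.418×2.3) = 0.3824
⟨φ⟩ = 0.44 × (0.8821 − 0.3824) / (0.418 × 2) = 0.44 × 0.5978 = 0.2630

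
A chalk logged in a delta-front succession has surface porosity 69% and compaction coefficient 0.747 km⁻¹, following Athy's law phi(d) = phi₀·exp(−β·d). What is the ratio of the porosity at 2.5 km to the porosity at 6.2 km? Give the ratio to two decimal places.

15.86

phi(d₁)/phi(d₂) = e^(−β·d₁)/e^(−β·d₂) = e^{β(d₂−d₁)}
= exp(0.747 × 3.7) = exp(2.764) = 15.8616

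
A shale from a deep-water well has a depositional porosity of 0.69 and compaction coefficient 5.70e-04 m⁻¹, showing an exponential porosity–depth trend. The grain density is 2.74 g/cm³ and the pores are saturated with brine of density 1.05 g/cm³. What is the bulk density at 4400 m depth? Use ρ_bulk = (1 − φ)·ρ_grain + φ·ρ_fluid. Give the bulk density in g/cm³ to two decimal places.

Working in km (1 km = 1000 m; k in km⁻¹ = k in m⁻¹ × 1000):
Porosity at depth: n = 0.69·exp(−0.57×4.4) = 0.69×0.0814 = 0.0562
Bulk density: ρ_b = (1−n)ρ_g + n·ρ_f = 0.9438×2.74 + 0.0562×1.05
       = 2.586 + 0.059 = 2.645 g/cm³

2.65 g/cm³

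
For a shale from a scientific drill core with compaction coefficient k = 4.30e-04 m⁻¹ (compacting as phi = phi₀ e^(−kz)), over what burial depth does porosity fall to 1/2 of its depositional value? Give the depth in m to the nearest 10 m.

1610 m

Working in km (1 km = 1000 m; k in km⁻¹ = k in m⁻¹ × 1000):
phi/phi₀ = 1/2 ⇒ exp(−k·z) = 1/2 ⇒ z = ln(2) / k
z = 0.6931 / 0.43 = 1.612 km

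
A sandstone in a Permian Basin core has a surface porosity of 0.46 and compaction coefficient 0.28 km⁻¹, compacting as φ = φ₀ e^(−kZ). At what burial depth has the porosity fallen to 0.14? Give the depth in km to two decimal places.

4.25 km

Invert Athy's law: Z = ln(φ₀/φ) / k
Z = ln(0.46/0.14) / 0.28 = ln(3.286) / 0.28 = 1.1896 / 0.28 = 4.249 km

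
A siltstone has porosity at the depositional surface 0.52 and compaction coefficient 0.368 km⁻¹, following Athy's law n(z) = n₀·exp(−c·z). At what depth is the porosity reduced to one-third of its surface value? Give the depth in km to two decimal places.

2.99 km

n/n₀ = 1/3 ⇒ exp(−c·z) = 1/3 ⇒ z = ln(3) / c
z = 1.0986 / 0.368 = 2.985 km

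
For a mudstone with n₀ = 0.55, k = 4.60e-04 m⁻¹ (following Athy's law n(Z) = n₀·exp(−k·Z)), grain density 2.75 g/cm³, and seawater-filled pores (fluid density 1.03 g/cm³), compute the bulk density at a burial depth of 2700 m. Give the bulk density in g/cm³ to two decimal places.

2.48 g/cm³

Working in km (1 km = 1000 m; k in km⁻¹ = k in m⁻¹ × 1000):
Porosity at depth: n = 0.55·exp(−0.46×2.7) = 0.55×0.2888 = 0.1588
Bulk density: ρ_b = (1−n)ρ_g + n·ρ_f = 0.8412×2.75 + 0.1588×1.03
       = 2.313 + 0.164 = 2.477 g/cm³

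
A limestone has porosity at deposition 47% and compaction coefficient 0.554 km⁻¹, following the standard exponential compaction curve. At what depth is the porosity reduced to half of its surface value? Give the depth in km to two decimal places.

1.25 km

n/n₀ = 1/2 ⇒ exp(−β·d) = 1/2 ⇒ d = ln(2) / β
d = 0.6931 / 0.554 = 1.251 km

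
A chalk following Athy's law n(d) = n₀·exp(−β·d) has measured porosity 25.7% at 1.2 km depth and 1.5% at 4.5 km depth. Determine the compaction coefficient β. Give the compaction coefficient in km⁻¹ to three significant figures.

0.861 km⁻¹

Athy: n(d) = n₀ e^(−βd) ⇒ n₁/n₂ = e^{β(d₂−d₁)} ⇒ β = ln(n₁/n₂)/(d₂−d₁)
β = ln(0.257/0.015) / (4.5 − 1.2) = ln(17.13) / 3.3 = 2.8410 / 3.3 = 0.8609 km⁻¹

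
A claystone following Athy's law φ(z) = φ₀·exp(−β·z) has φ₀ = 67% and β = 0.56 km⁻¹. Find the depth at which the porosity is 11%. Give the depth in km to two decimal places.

3.23 km

Invert Athy's law: z = ln(φ₀/φ) / β
z = ln(0.67/0.11) / 0.56 = ln(6.091) / 0.56 = 1.8068 / 0.56 = 3.226 km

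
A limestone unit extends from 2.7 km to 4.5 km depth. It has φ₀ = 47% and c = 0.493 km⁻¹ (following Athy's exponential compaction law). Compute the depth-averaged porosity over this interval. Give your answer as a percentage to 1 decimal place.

8.2%

⟨φ⟩ = (1/(z₂−z₁)) ∫ φ₀ e^(−cz) dz = φ₀·(e^(−c·z₁) − e^(−c·z₂)) / (c·(z₂−z₁))
e^(−0.493×2.7) = 0.2642; e^(−0.493×4.5) = 0.1088
⟨φ⟩ = 0.47 × (0.2642 − 0.1088) / (0.493 × 1.8) = 0.47 × 0.1751 = 0.0823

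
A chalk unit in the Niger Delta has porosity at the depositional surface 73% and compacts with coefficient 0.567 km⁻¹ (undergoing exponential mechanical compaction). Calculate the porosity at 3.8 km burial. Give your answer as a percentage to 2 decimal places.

n = n₀·exp(−c·d) = 0.73 × exp(−0.567 × 3.8) = 0.73 × exp(−2.155)
  = 0.73 × 0.1159 = 0.0846

8.46%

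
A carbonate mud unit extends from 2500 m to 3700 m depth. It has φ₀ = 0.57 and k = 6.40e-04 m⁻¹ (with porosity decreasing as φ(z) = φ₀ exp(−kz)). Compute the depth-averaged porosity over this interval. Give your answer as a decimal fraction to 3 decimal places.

Working in km (1 km = 1000 m; k in km⁻¹ = k in m⁻¹ × 1000):
⟨φ⟩ = (1/(z₂−z₁)) ∫ φ₀ e^(−kz) dz = φ₀·(e^(−k·z₁) − e^(−k·z₂)) / (k·(z₂−z₁))
e^(−0.64×2.5) = 0.2019; e^(−0.64×3.7) = 0.0937
⟨φ⟩ = 0.57 × (0.2019 − 0.0937) / (0.64 × 1.2) = 0.57 × 0.1409 = 0.0803

0.080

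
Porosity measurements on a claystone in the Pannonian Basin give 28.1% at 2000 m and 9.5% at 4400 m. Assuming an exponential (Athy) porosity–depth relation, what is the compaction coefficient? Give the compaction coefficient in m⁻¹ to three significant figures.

0.000452 m⁻¹

Working in km (1 km = 1000 m; k in km⁻¹ = k in m⁻¹ × 1000):
Athy: phi(z) = phi₀ e^(−kz) ⇒ phi₁/phi₂ = e^{k(z₂−z₁)} ⇒ k = ln(phi₁/phi₂)/(z₂−z₁)
k = ln(0.281/0.095) / (4.4 − 2) = ln(2.958) / 2.4 = 1.0845 / 2.4 = 0.4519 km⁻¹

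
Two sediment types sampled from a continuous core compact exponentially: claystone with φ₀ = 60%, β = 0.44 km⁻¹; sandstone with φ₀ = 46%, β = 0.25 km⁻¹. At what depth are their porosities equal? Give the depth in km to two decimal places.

Set φ₀ₐ e^(−βₐd) = φ₀ᵦ e^(−βᵦd) ⇒ ln(φ₀ₐ/φ₀ᵦ) = (βₐ − βᵦ)·d
d = ln(0.6/0.46) / (0.44 − 0.25) = 0.2657 / 0.19 = 1.398 km

1.40 km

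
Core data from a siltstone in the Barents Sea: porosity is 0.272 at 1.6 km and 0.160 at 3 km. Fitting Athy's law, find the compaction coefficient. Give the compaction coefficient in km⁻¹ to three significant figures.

0.379 km⁻¹

Athy: phi(Z) = phi₀ e^(−βZ) ⇒ phi₁/phi₂ = e^{β(Z₂−Z₁)} ⇒ β = ln(phi₁/phi₂)/(Z₂−Z₁)
β = ln(0.272/0.16) / (3 − 1.6) = ln(1.7) / 1.4 = 0.5306 / 1.4 = 0.379 km⁻¹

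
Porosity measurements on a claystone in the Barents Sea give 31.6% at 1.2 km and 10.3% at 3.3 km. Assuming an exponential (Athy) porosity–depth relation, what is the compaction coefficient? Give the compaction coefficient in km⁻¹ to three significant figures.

Athy: φ(d) = φ₀ e^(−βd) ⇒ φ₁/φ₂ = e^{β(d₂−d₁)} ⇒ β = ln(φ₁/φ₂)/(d₂−d₁)
β = ln(0.316/0.103) / (3.3 − 1.2) = ln(3.068) / 2.1 = 1.1210 / 2.1 = 0.5338 km⁻¹

0.534 km⁻¹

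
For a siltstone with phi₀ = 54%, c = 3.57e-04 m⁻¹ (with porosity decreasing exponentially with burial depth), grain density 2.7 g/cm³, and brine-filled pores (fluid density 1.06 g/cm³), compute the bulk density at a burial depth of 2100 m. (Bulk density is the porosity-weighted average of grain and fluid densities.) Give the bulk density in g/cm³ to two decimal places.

2.28 g/cm³

Working in km (1 km = 1000 m; c in km⁻¹ = c in m⁻¹ × 1000):
Porosity at depth: phi = 0.54·exp(−0.357×2.1) = 0.54×0.4725 = 0.2552
Bulk density: ρ_b = (1−phi)ρ_g + phi·ρ_f = 0.7448×2.7 + 0.2552×1.06
       = 2.011 + 0.270 = 2.282 g/cm³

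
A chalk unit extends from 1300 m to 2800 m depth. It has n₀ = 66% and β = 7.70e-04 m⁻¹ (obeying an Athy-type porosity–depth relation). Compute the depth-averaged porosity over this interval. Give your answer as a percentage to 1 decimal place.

Working in km (1 km = 1000 m; β in km⁻¹ = β in m⁻¹ × 1000):
⟨n⟩ = (1/(d₂−d₁)) ∫ n₀ e^(−βd) dd = n₀·(e^(−β·d₁) − e^(−β·d₂)) / (β·(d₂−d₁))
e^(−0.77×1.3) = 0.3675; e^(−0.77×2.8) = 0.1158
⟨n⟩ = 0.66 × (0.3675 − 0.1158) / (0.77 × 1.5) = 0.66 × 0.2179 = 0.1438

14.4%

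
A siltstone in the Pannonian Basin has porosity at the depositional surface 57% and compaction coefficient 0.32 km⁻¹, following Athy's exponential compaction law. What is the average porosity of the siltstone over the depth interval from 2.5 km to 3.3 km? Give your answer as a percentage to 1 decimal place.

⟨n⟩ = (1/(d₂−d₁)) ∫ n₀ e^(−kd) dd = n₀·(e^(−k·d₁) − e^(−k·d₂)) / (k·(d₂−d₁))
e^(−0.32×2.5) = 0.4493; e^(−0.32×3.3) = 0.3478
⟨n⟩ = 0.57 × (0.4493 − 0.3478) / (0.32 × 0.8) = 0.57 × 0.3964 = 0.2260

22.6%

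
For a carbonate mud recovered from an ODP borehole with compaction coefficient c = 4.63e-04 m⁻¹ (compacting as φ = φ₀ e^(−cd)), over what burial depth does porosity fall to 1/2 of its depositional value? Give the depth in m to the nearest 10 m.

1500 m

Working in km (1 km = 1000 m; c in km⁻¹ = c in m⁻¹ × 1000):
φ/φ₀ = 1/2 ⇒ exp(−c·d) = 1/2 ⇒ d = ln(2) / c
d = 0.6931 / 0.463 = 1.497 km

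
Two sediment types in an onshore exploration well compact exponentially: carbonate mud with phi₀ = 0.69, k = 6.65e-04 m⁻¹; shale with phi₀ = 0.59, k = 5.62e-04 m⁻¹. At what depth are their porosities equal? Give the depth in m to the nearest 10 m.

Working in km (1 km = 1000 m; k in km⁻¹ = k in m⁻¹ × 1000):
Set phi₀ₐ e^(−kₐZ) = phi₀ᵦ e^(−kᵦZ) ⇒ ln(phi₀ₐ/phi₀ᵦ) = (kₐ − kᵦ)·Z
Z = ln(0.69/0.59) / (0.665 − 0.562) = 0.1566 / 0.103 = 1.520 km

1520 m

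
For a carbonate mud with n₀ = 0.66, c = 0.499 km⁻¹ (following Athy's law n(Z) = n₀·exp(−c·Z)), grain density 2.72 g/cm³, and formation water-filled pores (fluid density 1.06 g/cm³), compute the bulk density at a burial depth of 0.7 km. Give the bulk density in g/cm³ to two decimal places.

Porosity at depth: n = 0.66·exp(−0.499×0.7) = 0.66×0.7052 = 0.4654
Bulk density: ρ_b = (1−n)ρ_g + n·ρ_f = 0.5346×2.72 + 0.4654×1.06
       = 1.454 + 0.493 = 1.947 g/cm³

1.95 g/cm³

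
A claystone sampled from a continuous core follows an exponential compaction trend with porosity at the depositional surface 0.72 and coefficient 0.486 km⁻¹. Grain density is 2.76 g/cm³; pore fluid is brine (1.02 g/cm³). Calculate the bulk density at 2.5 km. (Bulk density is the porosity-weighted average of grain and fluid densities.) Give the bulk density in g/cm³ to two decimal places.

2.39 g/cm³

Porosity at depth: n = 0.72·exp(−0.486×2.5) = 0.72×0.2967 = 0.2136
Bulk density: ρ_b = (1−n)ρ_g + n·ρ_f = 0.7864×2.76 + 0.2136×1.02
       = 2.170 + 0.218 = 2.388 g/cm³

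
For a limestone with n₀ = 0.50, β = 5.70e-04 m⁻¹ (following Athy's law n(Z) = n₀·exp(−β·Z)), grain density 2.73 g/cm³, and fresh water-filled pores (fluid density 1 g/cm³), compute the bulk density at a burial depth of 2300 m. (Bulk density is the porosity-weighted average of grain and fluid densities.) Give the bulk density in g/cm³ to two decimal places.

2.50 g/cm³

Working in km (1 km = 1000 m; β in km⁻¹ = β in m⁻¹ × 1000):
Porosity at depth: n = 0.5·exp(−0.57×2.3) = 0.5×0.2696 = 0.1348
Bulk density: ρ_b = (1−n)ρ_g + n·ρ_f = 0.8652×2.73 + 0.1348×1
       = 2.362 + 0.135 = 2.497 g/cm³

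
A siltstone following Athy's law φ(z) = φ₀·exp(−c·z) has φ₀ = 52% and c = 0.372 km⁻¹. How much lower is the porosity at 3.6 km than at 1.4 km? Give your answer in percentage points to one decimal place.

17.3 percentage points

φ(1.4) = 0.52·e^(−0.372×1.4) = 0.3089
φ(3.6) = 0.52·e^(−0.372×3.6) = 0.1363
Δφ = 0.3089 − 0.1363 = 0.1726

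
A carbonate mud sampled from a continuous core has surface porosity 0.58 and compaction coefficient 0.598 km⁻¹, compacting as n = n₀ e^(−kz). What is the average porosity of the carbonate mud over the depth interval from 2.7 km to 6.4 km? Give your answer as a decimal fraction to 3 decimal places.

⟨n⟩ = (1/(z₂−z₁)) ∫ n₀ e^(−kz) dz = n₀·(e^(−k·z₁) − e^(−k·z₂)) / (k·(z₂−z₁))
e^(−0.598×2.7) = 0.1990; e^(−0.598×6.4) = 0.0218
⟨n⟩ = 0.58 × (0.1990 − 0.0218) / (0.598 × 3.7) = 0.58 × 0.0801 = 0.0465

0.046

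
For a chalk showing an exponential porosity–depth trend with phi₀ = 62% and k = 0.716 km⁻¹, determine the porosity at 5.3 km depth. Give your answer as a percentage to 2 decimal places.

1.39%

phi = phi₀·exp(−k·Z) = 0.62 × exp(−0.716 × 5.3) = 0.62 × exp(−3.795)
  = 0.62 × 0.0225 = 0.0139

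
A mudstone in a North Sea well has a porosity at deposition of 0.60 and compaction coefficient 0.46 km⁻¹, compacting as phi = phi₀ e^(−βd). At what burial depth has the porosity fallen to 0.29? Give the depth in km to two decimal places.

Invert Athy's law: d = ln(phi₀/phi) / β
d = ln(0.6/0.29) / 0.46 = ln(2.069) / 0.46 = 0.7270 / 0.46 = 1.581 km

1.58 km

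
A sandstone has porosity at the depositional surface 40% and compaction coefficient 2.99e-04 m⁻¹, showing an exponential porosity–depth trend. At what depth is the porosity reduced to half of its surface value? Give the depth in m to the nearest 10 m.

2320 m

Working in km (1 km = 1000 m; k in km⁻¹ = k in m⁻¹ × 1000):
n/n₀ = 1/2 ⇒ exp(−k·z) = 1/2 ⇒ z = ln(2) / k
z = 0.6931 / 0.299 = 2.318 km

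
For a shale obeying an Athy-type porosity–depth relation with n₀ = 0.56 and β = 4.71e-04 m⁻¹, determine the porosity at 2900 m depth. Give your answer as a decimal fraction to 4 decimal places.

Working in km (1 km = 1000 m; β in km⁻¹ = β in m⁻¹ × 1000):
n = n₀·exp(−β·z) = 0.56 × exp(−0.471 × 2.9) = 0.56 × exp(−1.366)
  = 0.56 × 0.2552 = 0.1429

0.1429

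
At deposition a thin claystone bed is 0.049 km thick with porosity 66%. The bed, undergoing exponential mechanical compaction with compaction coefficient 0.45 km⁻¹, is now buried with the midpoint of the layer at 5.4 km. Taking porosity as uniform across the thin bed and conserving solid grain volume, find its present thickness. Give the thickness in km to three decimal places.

Porosity at 5.4 km: n = 0.66·exp(−0.45×5.4) = 0.0581
Solid-volume conservation: h(1−n) = h₀(1−n₀) ⇒ h = h₀·(1−n₀)/(1−n)
h = 0.049 × (1 − 0.66)/(1 − 0.0581) = 0.049 × 0.3610 = 0.0177 km

0.018 km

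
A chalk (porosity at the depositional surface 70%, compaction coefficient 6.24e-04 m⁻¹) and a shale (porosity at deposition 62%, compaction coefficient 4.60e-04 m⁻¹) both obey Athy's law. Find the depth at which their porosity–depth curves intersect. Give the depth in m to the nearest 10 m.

Working in km (1 km = 1000 m; c in km⁻¹ = c in m⁻¹ × 1000):
Set n₀ₐ e^(−cₐZ) = n₀ᵦ e^(−cᵦZ) ⇒ ln(n₀ₐ/n₀ᵦ) = (cₐ − cᵦ)·Z
Z = ln(0.7/0.62) / (0.624 − 0.46) = 0.1214 / 0.164 = 0.740 km

740 m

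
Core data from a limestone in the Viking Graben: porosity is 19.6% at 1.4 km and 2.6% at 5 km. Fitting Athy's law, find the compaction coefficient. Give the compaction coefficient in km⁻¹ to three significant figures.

0.561 km⁻¹

Athy: φ(z) = φ₀ e^(−kz) ⇒ φ₁/φ₂ = e^{k(z₂−z₁)} ⇒ k = ln(φ₁/φ₂)/(z₂−z₁)
k = ln(0.196/0.026) / (5 − 1.4) = ln(7.538) / 3.6 = 2.0200 / 3.6 = 0.5611 km⁻¹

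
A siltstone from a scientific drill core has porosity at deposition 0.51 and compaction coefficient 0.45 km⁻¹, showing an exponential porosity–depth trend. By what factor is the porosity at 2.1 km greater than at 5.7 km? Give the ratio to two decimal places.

5.05

phi(d₁)/phi(d₂) = e^(−c·d₁)/e^(−c·d₂) = e^{c(d₂−d₁)}
= exp(0.45 × 3.6) = exp(1.62) = 5.0531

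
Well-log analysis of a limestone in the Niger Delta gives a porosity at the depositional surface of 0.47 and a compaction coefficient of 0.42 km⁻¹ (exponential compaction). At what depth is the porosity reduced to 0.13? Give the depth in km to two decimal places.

3.06 km

Invert Athy's law: Z = ln(n₀/n) / c
Z = ln(0.47/0.13) / 0.42 = ln(3.615) / 0.42 = 1.2852 / 0.42 = 3.060 km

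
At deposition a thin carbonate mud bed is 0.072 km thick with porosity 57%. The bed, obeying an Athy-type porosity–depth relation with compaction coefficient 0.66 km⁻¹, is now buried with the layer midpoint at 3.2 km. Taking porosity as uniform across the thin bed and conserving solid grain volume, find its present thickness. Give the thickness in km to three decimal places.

Porosity at 3.2 km: φ = 0.57·exp(−0.66×3.2) = 0.0690
Solid-volume conservation: h(1−φ) = h₀(1−φ₀) ⇒ h = h₀·(1−φ₀)/(1−φ)
h = 0.072 × (1 − 0.57)/(1 − 0.0690) = 0.072 × 0.4619 = 0.0333 km

0.033 km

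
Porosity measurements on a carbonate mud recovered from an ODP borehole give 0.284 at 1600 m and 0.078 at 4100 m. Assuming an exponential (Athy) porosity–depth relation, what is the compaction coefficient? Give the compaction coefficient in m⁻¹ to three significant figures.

Working in km (1 km = 1000 m; k in km⁻¹ = k in m⁻¹ × 1000):
Athy: phi(Z) = phi₀ e^(−kZ) ⇒ phi₁/phi₂ = e^{k(Z₂−Z₁)} ⇒ k = ln(phi₁/phi₂)/(Z₂−Z₁)
k = ln(0.284/0.078) / (4.1 − 1.6) = ln(3.641) / 2.5 = 1.2923 / 2.5 = 0.5169 km⁻¹

0.000517 m⁻¹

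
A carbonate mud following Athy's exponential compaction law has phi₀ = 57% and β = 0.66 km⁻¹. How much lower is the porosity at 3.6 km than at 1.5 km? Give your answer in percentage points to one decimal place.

phi(1.5) = 0.57·e^(−0.66×1.5) = 0.2118
phi(3.6) = 0.57·e^(−0.66×3.6) = 0.0530
Δphi = 0.2118 − 0.0530 = 0.1588

15.9 percentage points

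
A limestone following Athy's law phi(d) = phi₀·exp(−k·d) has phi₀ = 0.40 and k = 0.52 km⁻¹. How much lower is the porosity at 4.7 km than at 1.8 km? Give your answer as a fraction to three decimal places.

phi(1.8) = 0.4·e^(−0.52×1.8) = 0.1569
phi(4.7) = 0.4·e^(−0.52×4.7) = 0.0347
Δphi = 0.1569 − 0.0347 = 0.1222

0.122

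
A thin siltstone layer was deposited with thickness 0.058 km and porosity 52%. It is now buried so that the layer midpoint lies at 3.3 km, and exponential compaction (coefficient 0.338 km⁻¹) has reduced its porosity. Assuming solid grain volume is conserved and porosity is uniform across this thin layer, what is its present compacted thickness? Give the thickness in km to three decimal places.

Porosity at 3.3 km: n = 0.52·exp(−0.338×3.3) = 0.1704
Solid-volume conservation: h(1−n) = h₀(1−n₀) ⇒ h = h₀·(1−n₀)/(1−n)
h = 0.058 × (1 − 0.52)/(1 − 0.1704) = 0.058 × 0.5786 = 0.0336 km

0.034 km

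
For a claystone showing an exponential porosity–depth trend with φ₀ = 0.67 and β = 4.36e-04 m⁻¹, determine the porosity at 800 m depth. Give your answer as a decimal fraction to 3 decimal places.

Working in km (1 km = 1000 m; β in km⁻¹ = β in m⁻¹ × 1000):
φ = φ₀·exp(−β·z) = 0.67 × exp(−0.436 × 0.8) = 0.67 × exp(−0.3488)
  = 0.67 × 0.7055 = 0.4727

0.473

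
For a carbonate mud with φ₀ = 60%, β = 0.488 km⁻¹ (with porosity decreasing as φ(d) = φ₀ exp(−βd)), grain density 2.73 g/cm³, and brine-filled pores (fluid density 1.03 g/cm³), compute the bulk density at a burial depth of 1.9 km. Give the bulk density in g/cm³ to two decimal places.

Porosity at depth: φ = 0.6·exp(−0.488×1.9) = 0.6×0.3957 = 0.2374
Bulk density: ρ_b = (1−φ)ρ_g + φ·ρ_f = 0.7626×2.73 + 0.2374×1.03
       = 2.082 + 0.245 = 2.326 g/cm³

2.33 g/cm³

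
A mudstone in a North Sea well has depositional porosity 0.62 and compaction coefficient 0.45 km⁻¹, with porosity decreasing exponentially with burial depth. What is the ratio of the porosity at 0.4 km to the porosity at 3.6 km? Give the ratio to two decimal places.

phi(d₁)/phi(d₂) = e^(−c·d₁)/e^(−c·d₂) = e^{c(d₂−d₁)}
= exp(0.45 × 3.2) = exp(1.44) = 4.2207

4.22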